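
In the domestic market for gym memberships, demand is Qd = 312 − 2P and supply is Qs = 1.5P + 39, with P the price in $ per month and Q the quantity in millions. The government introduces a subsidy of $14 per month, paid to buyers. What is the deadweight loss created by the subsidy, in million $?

Deadweight loss = $84 million.

Without the subsidy, 312 − 2P = 1.5P + 39 gives 3.5P = 273, so P* = $78 and Q* = 156.
With a per-unit subsidy paid to buyers, each effectively pays P − 14, so demand becomes Qd = 312 − 2(P − 14).
New equilibrium: buyers pay $72, sellers receive $86, Q = 168. (Wedge: Pb − Ps = −14.)
Quantity rises by |ΔQ| = |156 − 168| = 12.
DWL = ½ · t · |ΔQ| = ½ · 14 · 12 = $84.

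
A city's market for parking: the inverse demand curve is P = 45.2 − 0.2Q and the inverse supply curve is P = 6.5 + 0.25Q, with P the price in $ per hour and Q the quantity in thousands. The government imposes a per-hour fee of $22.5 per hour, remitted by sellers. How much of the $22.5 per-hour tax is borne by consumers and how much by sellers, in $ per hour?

Consumers bear $10 per hour; sellers bear $12.5 per hour.

Rewrite in direct form: Qd = 226 − 5P and Qs = 4P − 26.
Without the tax, 226 − 5P = 4P − 26 gives 9P = 252, so P* = $28 and Q* = 86.
With the tax collected from sellers, supply shifts: Qs = 4(P − 22.5) − 26.
New equilibrium: consumers pay $38, sellers receive $15.5, Q = 36. (Wedge: Pb − Ps = 22.5.)
Burden on consumers: $10; on sellers: $12.5. (They sum to $22.5.)
The less price-elastic side of the market bears the larger share of a per-unit tax.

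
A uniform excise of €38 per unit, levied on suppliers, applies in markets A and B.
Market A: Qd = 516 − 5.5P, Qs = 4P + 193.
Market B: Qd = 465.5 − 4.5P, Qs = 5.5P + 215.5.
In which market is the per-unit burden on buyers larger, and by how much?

Market A: pre-tax P* = €34, Q* = 329; post-tax Q = 241; per-unit burden on buyers = €16.
Market B: pre-tax P* = €25, Q* = 353; post-tax Q = 258.95; per-unit burden on buyers = €20.9.
Difference: €16 vs €20.9 → market B is larger by €4.9.

Market B, by €4.9.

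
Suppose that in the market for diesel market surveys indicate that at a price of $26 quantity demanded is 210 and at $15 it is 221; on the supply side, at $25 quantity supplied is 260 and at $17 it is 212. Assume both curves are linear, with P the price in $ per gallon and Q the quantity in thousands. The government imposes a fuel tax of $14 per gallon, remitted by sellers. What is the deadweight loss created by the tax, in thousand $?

Demand slope: (221 − 210)/(15 − 26) = -1, so Qd = 236 − P.
Supply slope: (212 − 260)/(17 − 25) = 6, so Qs = 6P + 110.
Without the tax, 236 − P = 6P + 110 gives 7P = 126, so P* = $18 and Q* = 218.
With the tax collected from sellers, supply shifts: Qs = 6(P − 14) + 110.
Solving gives Q = 206 with buyers paying $30 and sellers receiving $16 (the $14 wedge).
Quantity falls by |ΔQ| = |218 − 206| = 12.
DWL = ½ · t · |ΔQ| = ½ · 14 · 12 = $84.

Deadweight loss = $84 thousand.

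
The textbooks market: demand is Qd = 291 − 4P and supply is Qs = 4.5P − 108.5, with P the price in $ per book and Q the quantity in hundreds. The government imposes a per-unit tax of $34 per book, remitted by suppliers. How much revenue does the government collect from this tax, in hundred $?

Without the tax, 291 − 4P = 4.5P − 108.5 gives 8.5P = 399.5, so P* = $47 and Q* = 103.
With the tax collected from suppliers, supply shifts: Qs = 4.5(P − 34) − 108.5.
New equilibrium: consumers pay $65, suppliers receive $31, Q = 31. (Wedge: Pb − Ps = 34.)
Revenue = t · Q = 34 · 31 = $1054.

Tax revenue = $1054 hundred.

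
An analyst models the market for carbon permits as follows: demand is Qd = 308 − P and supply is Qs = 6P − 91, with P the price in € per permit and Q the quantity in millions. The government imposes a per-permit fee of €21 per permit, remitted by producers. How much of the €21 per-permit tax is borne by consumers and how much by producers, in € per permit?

Consumers bear €18 per permit; producers bear €3 per permit.

Without the tax, 308 − P = 6P − 91 gives 7P = 399, so P* = €57 and Q* = 251.
With the tax collected from producers, supply shifts: Qs = 6(P − 21) − 91.
New equilibrium: consumers pay €75, producers receive €54, Q = 233. (Wedge: Pb − Ps = 21.)
Burden on consumers: €18; on producers: €3. (They sum to €21.)
The less price-elastic side of the market bears the larger share of a per-unit tax.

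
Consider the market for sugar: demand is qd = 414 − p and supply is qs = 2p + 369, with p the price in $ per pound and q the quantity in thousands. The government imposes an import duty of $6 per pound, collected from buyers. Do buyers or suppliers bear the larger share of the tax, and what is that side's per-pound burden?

Without the tax, 414 − p = 2p + 369 gives 3p = 45, so p* = $15 and q* = 399.
With the tax collected from buyers, demand (in seller-price terms) shifts: qd = 414 − (p + 6).
New equilibrium: buyers pay $19, suppliers receive $13, q = 395. (Wedge: pb − ps = 6.)
Per-pound burden: buyers $4, suppliers $2.
Buyers take the larger share because demand is less price-elastic here (demand slope 1 vs supply slope 2).

Buyers bear the larger share: $4 per pound.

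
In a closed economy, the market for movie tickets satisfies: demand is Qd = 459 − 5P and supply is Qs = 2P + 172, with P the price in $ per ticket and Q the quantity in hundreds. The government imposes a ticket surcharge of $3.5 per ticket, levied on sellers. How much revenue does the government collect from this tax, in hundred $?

Tax revenue = $871.5 hundred.

Without the tax, 459 − 5P = 2P + 172 gives 7P = 287, so P* = $41 and Q* = 254.
With the tax collected from sellers, supply shifts: Qs = 2(P − 3.5) + 172.
Solving gives Q = 249 with buyers paying $42 and sellers receiving $38.5 (the $3.5 wedge).
Revenue = t · Q = 3.5 · 249 = $871.5.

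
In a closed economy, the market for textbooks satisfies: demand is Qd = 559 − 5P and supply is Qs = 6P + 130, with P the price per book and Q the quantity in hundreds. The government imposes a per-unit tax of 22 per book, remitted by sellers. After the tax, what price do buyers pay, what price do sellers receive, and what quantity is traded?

Buyers pay 51; sellers receive 29; quantity = 304.

Before the tax: set 559 − 5P = 6P + 130 → P* = 39, Q* = 364.
With the tax collected from sellers, supply shifts: Qs = 6(P − 22) + 130.
Solving gives Q = 304 with buyers paying 51 and sellers receiving 29 (the 22 wedge).
The less price-elastic side of the market bears the larger share of a per-unit tax.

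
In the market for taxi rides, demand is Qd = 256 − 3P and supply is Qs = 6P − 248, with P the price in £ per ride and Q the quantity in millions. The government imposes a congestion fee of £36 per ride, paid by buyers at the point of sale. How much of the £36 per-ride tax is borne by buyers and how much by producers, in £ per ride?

Buyers bear £24 per ride; producers bear £12 per ride.

Before the tax: set 256 − 3P = 6P − 248 → P* = £56, Q* = 88.
With the tax collected from buyers, demand (in seller-price terms) shifts: Qd = 256 − 3(P + 36).
New equilibrium: buyers pay £80, producers receive £44, Q = 16. (Wedge: Pb − Ps = 36.)
Burden on buyers: £24; on producers: £12. (They sum to £36.)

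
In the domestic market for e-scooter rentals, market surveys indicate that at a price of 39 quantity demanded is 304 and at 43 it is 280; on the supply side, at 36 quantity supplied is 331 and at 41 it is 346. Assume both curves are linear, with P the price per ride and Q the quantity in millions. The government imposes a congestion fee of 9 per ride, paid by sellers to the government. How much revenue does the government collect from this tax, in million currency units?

Demand slope: (280 − 304)/(43 − 39) = -6, so Qd = 538 − 6P.
Supply slope: (346 − 331)/(41 − 36) = 3, so Qs = 3P + 223.
Before the tax: set 538 − 6P = 3P + 223 → P* = 35, Q* = 328.
With the tax collected from sellers, supply shifts: Qs = 3(P − 9) + 223.
New equilibrium: consumers pay 38, sellers receive 29, Q = 310. (Wedge: Pb − Ps = 9.)
Revenue = t · Q = 9 · 310 = 2790.

Tax revenue = 2790 million.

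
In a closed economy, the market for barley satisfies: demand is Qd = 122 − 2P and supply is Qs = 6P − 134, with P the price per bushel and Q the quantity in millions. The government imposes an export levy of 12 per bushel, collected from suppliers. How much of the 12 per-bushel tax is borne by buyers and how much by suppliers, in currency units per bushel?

Buyers bear 9 per bushel; suppliers bear 3 per bushel.

Before the tax: set 122 − 2P = 6P − 134 → P* = 32, Q* = 58.
With the tax collected from suppliers, supply shifts: Qs = 6(P − 12) − 134.
Solving gives Q = 40 with buyers paying 41 and suppliers receiving 29 (the 12 wedge).
Burden on buyers: 9; on suppliers: 3. (They sum to 12.)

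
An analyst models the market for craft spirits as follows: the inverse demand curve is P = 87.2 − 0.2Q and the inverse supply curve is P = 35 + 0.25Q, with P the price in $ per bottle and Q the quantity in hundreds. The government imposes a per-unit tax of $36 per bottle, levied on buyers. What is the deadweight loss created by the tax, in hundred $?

Rewrite in direct form: Qd = 436 − 5P and Qs = 4P − 140.
Before the tax: set 436 − 5P = 4P − 140 → P* = $64, Q* = 116.
With the tax collected from buyers, demand (in seller-price terms) shifts: Qd = 436 − 5(P + 36).
Solving gives Q = 36 with buyers paying $80 and suppliers receiving $44 (the $36 wedge).
Quantity falls by |ΔQ| = |116 − 36| = 80.
DWL = ½ · t · |ΔQ| = ½ · 36 · 80 = $1440.

Deadweight loss = $1440 hundred.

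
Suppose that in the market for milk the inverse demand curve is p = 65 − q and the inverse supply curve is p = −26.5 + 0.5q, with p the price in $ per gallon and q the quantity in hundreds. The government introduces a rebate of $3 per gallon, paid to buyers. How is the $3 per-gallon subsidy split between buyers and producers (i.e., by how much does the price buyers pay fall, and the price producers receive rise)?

Inverting to q(p) form: qd = 65 − p; qs = 2p + 53.
Without the subsidy, 65 − p = 2p + 53 gives 3p = 12, so p* = $4 and q* = 61.
With a per-unit subsidy paid to buyers, each effectively pays p − 3, so demand becomes qd = 65 − (p − 3).
New equilibrium: buyers pay $2, producers receive $5, q = 63. (Wedge: pb − ps = −3.)
Gain to buyers: $2; to producers: $1. (They sum to $3.)

Buyers gain $2 per gallon; producers gain $1 per gallon.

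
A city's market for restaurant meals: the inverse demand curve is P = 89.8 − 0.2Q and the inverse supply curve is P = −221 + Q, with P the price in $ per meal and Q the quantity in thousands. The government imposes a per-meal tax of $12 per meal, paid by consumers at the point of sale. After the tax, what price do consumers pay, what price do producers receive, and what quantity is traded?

Rewrite in direct form: Qd = 449 − 5P and Qs = P + 221.
Before the tax: set 449 − 5P = P + 221 → P* = $38, Q* = 259.
With the tax collected from consumers, demand (in seller-price terms) shifts: Qd = 449 − 5(P + 12).
New equilibrium: consumers pay $40, producers receive $28, Q = 249. (Wedge: Pb − Ps = 12.)
The less price-elastic side of the market bears the larger share of a per-unit tax.

Consumers pay $40; producers receive $28; quantity = 249.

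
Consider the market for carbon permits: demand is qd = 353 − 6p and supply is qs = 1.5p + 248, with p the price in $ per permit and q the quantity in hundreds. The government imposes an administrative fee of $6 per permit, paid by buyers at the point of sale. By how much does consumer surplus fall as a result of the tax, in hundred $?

Consumer surplus falls by $318.48 hundred.

Without the tax, 353 − 6p = 1.5p + 248 gives 7.5p = 105, so p* = $14 and q* = 269.
With the tax collected from buyers, demand (in seller-price terms) shifts: qd = 353 − 6(p + 6).
New equilibrium: buyers pay $15.2, sellers receive $9.2, q = 261.8. (Wedge: pb − ps = 6.)
ΔCS is the trapezoid between Q = 261.8 and Q = 269 of height $1.2: ½ · (269 + 261.8) · 1.2 = $318.48.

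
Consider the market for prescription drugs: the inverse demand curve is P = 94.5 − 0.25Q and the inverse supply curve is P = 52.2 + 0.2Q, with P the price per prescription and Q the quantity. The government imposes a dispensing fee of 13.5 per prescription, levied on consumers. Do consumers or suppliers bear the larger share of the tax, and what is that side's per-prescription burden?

Inverting to Q(P) form: Qd = 378 − 4P; Qs = 5P − 261.
Without the tax, 378 − 4P = 5P − 261 gives 9P = 639, so P* = 71 and Q* = 94.
With the tax collected from consumers, demand (in seller-price terms) shifts: Qd = 378 − 4(P + 13.5).
Solving gives Q = 64 with consumers paying 78.5 and suppliers receiving 65 (the 13.5 wedge).
Per-prescription burden: consumers 7.5, suppliers 6.
Consumers take the larger share because demand is less price-elastic here (demand slope 4 vs supply slope 5).

Consumers bear the larger share: 7.5 per prescription.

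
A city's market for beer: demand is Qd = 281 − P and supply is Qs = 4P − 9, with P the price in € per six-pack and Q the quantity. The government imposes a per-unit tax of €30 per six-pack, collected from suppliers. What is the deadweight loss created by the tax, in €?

Without the tax, 281 − P = 4P − 9 gives 5P = 290, so P* = €58 and Q* = 223.
With the tax collected from suppliers, supply shifts: Qs = 4(P − 30) − 9.
New equilibrium: consumers pay €82, suppliers receive €52, Q = 199. (Wedge: Pb − Ps = 30.)
Quantity falls by |ΔQ| = |223 − 199| = 24.
DWL = ½ · t · |ΔQ| = ½ · 30 · 24 = €360.

Deadweight loss = €360.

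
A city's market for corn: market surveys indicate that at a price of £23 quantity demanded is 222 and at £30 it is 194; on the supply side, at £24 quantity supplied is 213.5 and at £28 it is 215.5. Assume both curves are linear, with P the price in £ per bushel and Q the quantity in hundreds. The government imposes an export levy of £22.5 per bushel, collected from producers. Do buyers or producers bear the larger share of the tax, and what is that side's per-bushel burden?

Producers bear the larger share: £20 per bushel.

Demand slope: (194 − 222)/(30 − 23) = -4, so Qd = 314 − 4P.
Supply slope: (215.5 − 213.5)/(28 − 24) = 0.5, so Qs = 0.5P + 201.5.
Without the tax, 314 − 4P = 0.5P + 201.5 gives 4.5P = 112.5, so P* = £25 and Q* = 214.
With the tax collected from producers, supply shifts: Qs = 0.5(P − 22.5) + 201.5.
New equilibrium: buyers pay £27.5, producers receive £5, Q = 204. (Wedge: Pb − Ps = 22.5.)
Per-bushel burden: buyers £2.5, producers £20.
Producers take the larger share because supply is less price-elastic here (demand slope 4 vs supply slope 0.5).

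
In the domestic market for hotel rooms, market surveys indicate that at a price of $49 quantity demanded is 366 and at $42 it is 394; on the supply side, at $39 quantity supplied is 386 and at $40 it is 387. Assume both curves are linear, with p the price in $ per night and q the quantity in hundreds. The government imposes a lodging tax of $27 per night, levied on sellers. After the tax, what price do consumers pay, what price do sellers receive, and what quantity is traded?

Consumers pay $48.4; sellers receive $21.4; quantity = 368.4.

Demand slope: (394 − 366)/(42 − 49) = -4, so qd = 562 − 4p.
Supply slope: (387 − 386)/(40 − 39) = 1, so qs = p + 347.
Without the tax, 562 − 4p = p + 347 gives 5p = 215, so p* = $43 and q* = 390.
With the tax collected from sellers, supply shifts: qs = (p − 27) + 347.
Solving gives q = 368.4 with consumers paying $48.4 and sellers receiving $21.4 (the $27 wedge).
The less price-elastic side of the market bears the larger share of a per-unit tax.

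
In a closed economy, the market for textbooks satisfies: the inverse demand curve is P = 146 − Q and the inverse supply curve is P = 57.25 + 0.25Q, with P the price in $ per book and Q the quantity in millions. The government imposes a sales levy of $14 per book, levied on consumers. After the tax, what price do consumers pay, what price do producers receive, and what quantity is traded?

Consumers pay $86.2; producers receive $72.2; quantity = 59.8.

Rewrite in direct form: Qd = 146 − P and Qs = 4P − 229.
Without the tax, 146 − P = 4P − 229 gives 5P = 375, so P* = $75 and Q* = 71.
With the tax collected from consumers, demand (in seller-price terms) shifts: Qd = 146 − (P + 14).
New equilibrium: consumers pay $86.2, producers receive $72.2, Q = 59.8. (Wedge: Pb − Ps = 14.)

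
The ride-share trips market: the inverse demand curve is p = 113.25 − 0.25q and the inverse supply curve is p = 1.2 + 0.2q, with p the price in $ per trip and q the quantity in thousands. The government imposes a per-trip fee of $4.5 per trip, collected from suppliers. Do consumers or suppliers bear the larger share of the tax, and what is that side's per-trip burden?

Consumers bear the larger share: $2.5 per trip.

Inverting to q(p) form: qd = 453 − 4p; qs = 5p − 6.
Before the tax: set 453 − 4p = 5p − 6 → p* = $51, q* = 249.
With the tax collected from suppliers, supply shifts: qs = 5(p − 4.5) − 6.
Solving gives q = 239 with consumers paying $53.5 and suppliers receiving $49 (the $4.5 wedge).
Per-trip burden: consumers $2.5, suppliers $2.
Consumers take the larger share because demand is less price-elastic here (demand slope 4 vs supply slope 5).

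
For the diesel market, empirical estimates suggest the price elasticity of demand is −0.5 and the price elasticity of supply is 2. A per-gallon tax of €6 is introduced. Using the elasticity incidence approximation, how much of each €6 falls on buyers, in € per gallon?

Buyers bear ≈ €4.8 per gallon.

Incidence ratio: buyers' share ≈ εs / (εs + |εd|) = 2 / (2 + 0.5) = 0.8.
So buyers bear ≈ 0.8 × €6 = €4.8; sellers bear €1.2.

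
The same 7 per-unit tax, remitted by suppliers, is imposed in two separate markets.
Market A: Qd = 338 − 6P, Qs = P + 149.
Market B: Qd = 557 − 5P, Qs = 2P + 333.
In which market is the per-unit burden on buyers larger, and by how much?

Market B, by 1.

Market A: pre-tax P* = 27, Q* = 176; post-tax Q = 170; per-unit burden on buyers = 1.
Market B: pre-tax P* = 32, Q* = 397; post-tax Q = 387; per-unit burden on buyers = 2.
Difference: 1 vs 2 → market B is larger by 1.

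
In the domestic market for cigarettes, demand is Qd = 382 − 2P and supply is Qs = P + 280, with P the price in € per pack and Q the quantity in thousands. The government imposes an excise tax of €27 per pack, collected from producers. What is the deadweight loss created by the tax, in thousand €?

Without the tax, 382 − 2P = P + 280 gives 3P = 102, so P* = €34 and Q* = 314.
With the tax collected from producers, supply shifts: Qs = (P − 27) + 280.
Solving gives Q = 296 with consumers paying €43 and producers receiving €16 (the €27 wedge).
Quantity falls by |ΔQ| = |314 − 296| = 18.
DWL = ½ · t · |ΔQ| = ½ · 27 · 18 = €243.

Deadweight loss = €243 thousand.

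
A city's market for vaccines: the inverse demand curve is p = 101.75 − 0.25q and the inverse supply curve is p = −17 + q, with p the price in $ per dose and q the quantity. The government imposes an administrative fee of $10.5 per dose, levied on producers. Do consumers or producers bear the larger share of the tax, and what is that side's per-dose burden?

Producers bear the larger share: $8.4 per dose.

Inverting to q(p) form: qd = 407 − 4p; qs = p + 17.
Before the tax: set 407 − 4p = p + 17 → p* = $78, q* = 95.
With the tax collected from producers, supply shifts: qs = (p − 10.5) + 17.
Solving gives q = 86.6 with consumers paying $80.1 and producers receiving $69.6 (the $10.5 wedge).
Per-dose burden: consumers $2.1, producers $8.4.
Producers take the larger share because supply is less price-elastic here (demand slope 4 vs supply slope 1).
The less price-elastic side of the market bears the larger share of a per-unit tax.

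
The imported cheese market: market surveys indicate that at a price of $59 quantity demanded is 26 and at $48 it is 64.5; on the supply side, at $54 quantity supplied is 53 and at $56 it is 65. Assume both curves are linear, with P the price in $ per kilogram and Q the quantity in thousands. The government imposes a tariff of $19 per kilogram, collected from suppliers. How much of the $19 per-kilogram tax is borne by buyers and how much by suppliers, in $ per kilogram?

Buyers bear $12 per kilogram; suppliers bear $7 per kilogram.

Demand slope: (64.5 − 26)/(48 − 59) = -3.5, so Qd = 232.5 − 3.5P.
Supply slope: (65 − 53)/(56 − 54) = 6, so Qs = 6P − 271.
Without the tax, 232.5 − 3.5P = 6P − 271 gives 9.5P = 503.5, so P* = $53 and Q* = 47.
With the tax collected from suppliers, supply shifts: Qs = 6(P − 19) − 271.
New equilibrium: buyers pay $65, suppliers receive $46, Q = 5. (Wedge: Pb − Ps = 19.)
Burden on buyers: $12; on suppliers: $7. (They sum to $19.)
The less price-elastic side of the market bears the larger share of a per-unit tax.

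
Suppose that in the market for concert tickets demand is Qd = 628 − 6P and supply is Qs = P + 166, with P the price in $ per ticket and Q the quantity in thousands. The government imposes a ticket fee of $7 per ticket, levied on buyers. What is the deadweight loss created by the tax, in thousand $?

Deadweight loss = $21 thousand.

Without the tax, 628 − 6P = P + 166 gives 7P = 462, so P* = $66 and Q* = 232.
With the tax collected from buyers, demand (in seller-price terms) shifts: Qd = 628 − 6(P + 7).
New equilibrium: buyers pay $67, producers receive $60, Q = 226. (Wedge: Pb − Ps = 7.)
Quantity falls by |ΔQ| = |232 − 226| = 6.
DWL = ½ · t · |ΔQ| = ½ · 7 · 6 = $21.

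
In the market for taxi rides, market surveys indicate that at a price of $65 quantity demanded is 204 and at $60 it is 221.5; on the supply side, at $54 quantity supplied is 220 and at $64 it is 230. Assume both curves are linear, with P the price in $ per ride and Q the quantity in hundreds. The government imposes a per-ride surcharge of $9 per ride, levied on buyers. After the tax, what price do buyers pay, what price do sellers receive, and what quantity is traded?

Demand slope: (221.5 − 204)/(60 − 65) = -3.5, so Qd = 431.5 − 3.5P.
Supply slope: (230 − 220)/(64 − 54) = 1, so Qs = P + 166.
Before the tax: set 431.5 − 3.5P = P + 166 → P* = $59, Q* = 225.
With the tax collected from buyers, demand (in seller-price terms) shifts: Qd = 431.5 − 3.5(P + 9).
Solving gives Q = 218 with buyers paying $61 and sellers receiving $52 (the $9 wedge).
The less price-elastic side of the market bears the larger share of a per-unit tax.

Buyers pay $61; sellers receive $52; quantity = 218.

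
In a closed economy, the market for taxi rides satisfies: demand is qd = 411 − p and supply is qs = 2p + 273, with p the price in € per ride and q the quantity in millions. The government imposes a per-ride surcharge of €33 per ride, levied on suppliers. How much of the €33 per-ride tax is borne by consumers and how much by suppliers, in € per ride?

Without the tax, 411 − p = 2p + 273 gives 3p = 138, so p* = €46 and q* = 365.
With the tax collected from suppliers, supply shifts: qs = 2(p − 33) + 273.
Solving gives q = 343 with consumers paying €68 and suppliers receiving €35 (the €33 wedge).
Burden on consumers: €22; on suppliers: €11. (They sum to €33.)

Consumers bear €22 per ride; suppliers bear €11 per ride.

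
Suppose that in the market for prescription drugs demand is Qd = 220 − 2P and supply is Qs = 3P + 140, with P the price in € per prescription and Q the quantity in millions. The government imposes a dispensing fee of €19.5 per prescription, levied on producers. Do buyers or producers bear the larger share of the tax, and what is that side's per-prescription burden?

Buyers bear the larger share: €11.7 per prescription.

Before the tax: set 220 − 2P = 3P + 140 → P* = €16, Q* = 188.
With the tax collected from producers, supply shifts: Qs = 3(P − 19.5) + 140.
New equilibrium: buyers pay €27.7, producers receive €8.2, Q = 164.6. (Wedge: Pb − Ps = 19.5.)
Per-prescription burden: buyers €11.7, producers €7.8.
Buyers take the larger share because demand is less price-elastic here (demand slope 2 vs supply slope 3).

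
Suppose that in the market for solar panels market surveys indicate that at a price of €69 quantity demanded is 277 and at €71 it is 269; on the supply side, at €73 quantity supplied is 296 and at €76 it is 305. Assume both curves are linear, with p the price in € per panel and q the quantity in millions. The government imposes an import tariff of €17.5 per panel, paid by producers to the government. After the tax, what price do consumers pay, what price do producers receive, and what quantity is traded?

Consumers pay €75.5; producers receive €58; quantity = 251.

Demand slope: (269 − 277)/(71 − 69) = -4, so qd = 553 − 4p.
Supply slope: (305 − 296)/(76 − 73) = 3, so qs = 3p + 77.
Without the tax, 553 − 4p = 3p + 77 gives 7p = 476, so p* = €68 and q* = 281.
With the tax collected from producers, supply shifts: qs = 3(p − 17.5) + 77.
New equilibrium: consumers pay €75.5, producers receive €58, q = 251. (Wedge: pb − ps = 17.5.)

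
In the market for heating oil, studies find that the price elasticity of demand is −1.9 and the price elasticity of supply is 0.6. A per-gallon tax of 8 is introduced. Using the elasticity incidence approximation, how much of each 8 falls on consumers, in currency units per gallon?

Incidence ratio: consumers' share ≈ εs / (εs + |εd|) = 0.6 / (0.6 + 1.9) = 0.24.
So consumers bear ≈ 0.24 × 8 = 1.92; suppliers bear 6.08.

Consumers bear ≈ 1.92 per gallon.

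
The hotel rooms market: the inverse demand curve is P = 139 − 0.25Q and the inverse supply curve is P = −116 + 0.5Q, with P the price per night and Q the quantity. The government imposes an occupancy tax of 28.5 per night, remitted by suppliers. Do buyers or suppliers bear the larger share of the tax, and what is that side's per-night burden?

Suppliers bear the larger share: 19 per night.

Rewrite in direct form: Qd = 556 − 4P and Qs = 2P + 232.
Before the tax: set 556 − 4P = 2P + 232 → P* = 54, Q* = 340.
With the tax collected from suppliers, supply shifts: Qs = 2(P − 28.5) + 232.
New equilibrium: buyers pay 63.5, suppliers receive 35, Q = 302. (Wedge: Pb − Ps = 28.5.)
Per-night burden: buyers 9.5, suppliers 19.
Suppliers take the larger share because supply is less price-elastic here (demand slope 4 vs supply slope 2).
The less price-elastic side of the market bears the larger share of a per-unit tax.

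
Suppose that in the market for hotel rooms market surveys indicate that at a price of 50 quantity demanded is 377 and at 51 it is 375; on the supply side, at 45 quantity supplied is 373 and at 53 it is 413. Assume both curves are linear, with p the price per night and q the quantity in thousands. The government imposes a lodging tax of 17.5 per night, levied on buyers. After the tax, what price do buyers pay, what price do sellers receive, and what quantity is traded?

Buyers pay 59.5; sellers receive 42; quantity = 358.

Demand slope: (375 − 377)/(51 − 50) = -2, so qd = 477 − 2p.
Supply slope: (413 − 373)/(53 − 45) = 5, so qs = 5p + 148.
Before the tax: set 477 − 2p = 5p + 148 → p* = 47, q* = 383.
With the tax collected from buyers, demand (in seller-price terms) shifts: qd = 477 − 2(p + 17.5).
Solving gives q = 358 with buyers paying 59.5 and sellers receiving 42 (the 17.5 wedge).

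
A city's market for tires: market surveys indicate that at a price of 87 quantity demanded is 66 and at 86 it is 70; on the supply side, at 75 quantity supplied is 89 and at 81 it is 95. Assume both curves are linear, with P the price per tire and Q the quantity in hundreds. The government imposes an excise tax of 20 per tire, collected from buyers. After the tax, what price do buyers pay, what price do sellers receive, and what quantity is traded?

Buyers pay 84; sellers receive 64; quantity = 78.

Demand slope: (70 − 66)/(86 − 87) = -4, so Qd = 414 − 4P.
Supply slope: (95 − 89)/(81 − 75) = 1, so Qs = P + 14.
Without the tax, 414 − 4P = P + 14 gives 5P = 400, so P* = 80 and Q* = 94.
With the tax collected from buyers, demand (in seller-price terms) shifts: Qd = 414 − 4(P + 20).
Solving gives Q = 78 with buyers paying 84 and sellers receiving 64 (the 20 wedge).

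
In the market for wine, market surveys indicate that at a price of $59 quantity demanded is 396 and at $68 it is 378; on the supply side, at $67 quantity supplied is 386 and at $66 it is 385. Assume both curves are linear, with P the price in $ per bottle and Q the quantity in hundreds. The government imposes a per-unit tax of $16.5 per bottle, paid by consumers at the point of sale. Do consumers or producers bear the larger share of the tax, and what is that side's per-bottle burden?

Demand slope: (378 − 396)/(68 − 59) = -2, so Qd = 514 − 2P.
Supply slope: (385 − 386)/(66 − 67) = 1, so Qs = P + 319.
Without the tax, 514 − 2P = P + 319 gives 3P = 195, so P* = $65 and Q* = 384.
With the tax collected from consumers, demand (in seller-price terms) shifts: Qd = 514 − 2(P + 16.5).
New equilibrium: consumers pay $70.5, producers receive $54, Q = 373. (Wedge: Pb − Ps = 16.5.)
Per-bottle burden: consumers $5.5, producers $11.
Producers take the larger share because supply is less price-elastic here (demand slope 2 vs supply slope 1).
The less price-elastic side of the market bears the larger share of a per-unit tax.

Producers bear the larger share: $11 per bottle.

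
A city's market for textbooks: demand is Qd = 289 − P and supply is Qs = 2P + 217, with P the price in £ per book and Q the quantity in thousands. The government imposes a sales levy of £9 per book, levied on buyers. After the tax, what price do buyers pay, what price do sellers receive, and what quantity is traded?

Buyers pay £30; sellers receive £21; quantity = 259.

Without the tax, 289 − P = 2P + 217 gives 3P = 72, so P* = £24 and Q* = 265.
With the tax collected from buyers, demand (in seller-price terms) shifts: Qd = 289 − (P + 9).
Solving gives Q = 259 with buyers paying £30 and sellers receiving £21 (the £9 wedge).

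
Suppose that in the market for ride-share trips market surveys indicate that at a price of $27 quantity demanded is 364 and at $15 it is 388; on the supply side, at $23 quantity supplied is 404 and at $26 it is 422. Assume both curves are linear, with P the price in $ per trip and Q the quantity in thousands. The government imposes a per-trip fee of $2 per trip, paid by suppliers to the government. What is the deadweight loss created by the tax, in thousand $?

Demand slope: (388 − 364)/(15 − 27) = -2, so Qd = 418 − 2P.
Supply slope: (422 − 404)/(26 − 23) = 6, so Qs = 6P + 266.
Without the tax, 418 − 2P = 6P + 266 gives 8P = 152, so P* = $19 and Q* = 380.
With the tax collected from suppliers, supply shifts: Qs = 6(P − 2) + 266.
Solving gives Q = 377 with consumers paying $20.5 and suppliers receiving $18.5 (the $2 wedge).
Quantity falls by |ΔQ| = |380 − 377| = 3.
DWL = ½ · t · |ΔQ| = ½ · 2 · 3 = $3.

Deadweight loss = $3 thousand.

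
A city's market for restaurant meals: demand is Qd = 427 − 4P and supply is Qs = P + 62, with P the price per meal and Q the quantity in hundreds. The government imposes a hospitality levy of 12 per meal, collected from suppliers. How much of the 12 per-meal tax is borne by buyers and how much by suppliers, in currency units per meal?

Buyers bear 2.4 per meal; suppliers bear 9.6 per meal.

Without the tax, 427 − 4P = P + 62 gives 5P = 365, so P* = 73 and Q* = 135.
With the tax collected from suppliers, supply shifts: Qs = (P − 12) + 62.
Solving gives Q = 125.4 with buyers paying 75.4 and suppliers receiving 63.4 (the 12 wedge).
Burden on buyers: 2.4; on suppliers: 9.6. (They sum to 12.)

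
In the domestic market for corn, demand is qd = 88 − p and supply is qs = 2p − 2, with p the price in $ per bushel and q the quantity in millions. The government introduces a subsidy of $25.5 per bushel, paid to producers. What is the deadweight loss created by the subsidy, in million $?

Deadweight loss = $216.75 million.

Before the subsidy: set 88 − p = 2p − 2 → p* = $30, q* = 58.
With a per-unit subsidy paid to producers, each receives p + 25.5 per unit sold, so supply becomes qs = 2(p + 25.5) − 2.
New equilibrium: buyers pay $13, producers receive $38.5, q = 75. (Wedge: pb − ps = −25.5.)
Quantity rises by |ΔQ| = |58 − 75| = 17.
DWL = ½ · t · |ΔQ| = ½ · 25.5 · 17 = $216.75.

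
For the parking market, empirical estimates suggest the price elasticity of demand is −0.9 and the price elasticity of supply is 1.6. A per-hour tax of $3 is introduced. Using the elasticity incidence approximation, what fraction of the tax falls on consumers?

Incidence ratio: consumers' share ≈ εs / (εs + |εd|) = 1.6 / (1.6 + 0.9) = 0.64.
Supply is the more elastic side, so consumers bear the larger share.

Consumers' share ≈ 0.64.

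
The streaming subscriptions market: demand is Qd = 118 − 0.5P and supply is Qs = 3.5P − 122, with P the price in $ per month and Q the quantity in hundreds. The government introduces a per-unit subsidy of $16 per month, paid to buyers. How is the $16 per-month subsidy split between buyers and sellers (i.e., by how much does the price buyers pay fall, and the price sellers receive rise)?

Without the subsidy, 118 − 0.5P = 3.5P − 122 gives 4P = 240, so P* = $60 and Q* = 88.
With a per-unit subsidy paid to buyers, each effectively pays P − 16, so demand becomes Qd = 118 − 0.5(P − 16).
New equilibrium: buyers pay $46, sellers receive $62, Q = 95. (Wedge: Pb − Ps = −16.)
Gain to buyers: $14; to sellers: $2. (They sum to $16.)

Buyers gain $14 per month; sellers gain $2 per month.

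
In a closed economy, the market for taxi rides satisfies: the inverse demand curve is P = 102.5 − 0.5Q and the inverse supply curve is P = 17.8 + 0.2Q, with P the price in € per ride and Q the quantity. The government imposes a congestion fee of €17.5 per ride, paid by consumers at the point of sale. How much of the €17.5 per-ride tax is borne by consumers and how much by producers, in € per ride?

Consumers bear €12.5 per ride; producers bear €5 per ride.

Inverting to Q(P) form: Qd = 205 − 2P; Qs = 5P − 89.
Without the tax, 205 − 2P = 5P − 89 gives 7P = 294, so P* = €42 and Q* = 121.
With the tax collected from consumers, demand (in seller-price terms) shifts: Qd = 205 − 2(P + 17.5).
Solving gives Q = 96 with consumers paying €54.5 and producers receiving €37 (the €17.5 wedge).
Burden on consumers: €12.5; on producers: €5. (They sum to €17.5.)
The less price-elastic side of the market bears the larger share of a per-unit tax.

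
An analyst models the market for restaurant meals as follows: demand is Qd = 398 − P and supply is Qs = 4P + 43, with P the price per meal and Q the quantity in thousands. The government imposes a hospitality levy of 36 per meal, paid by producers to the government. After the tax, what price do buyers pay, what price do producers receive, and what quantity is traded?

Buyers pay 99.8; producers receive 63.8; quantity = 298.2.

Without the tax, 398 − P = 4P + 43 gives 5P = 355, so P* = 71 and Q* = 327.
With the tax collected from producers, supply shifts: Qs = 4(P − 36) + 43.
New equilibrium: buyers pay 99.8, producers receive 63.8, Q = 298.2. (Wedge: Pb − Ps = 36.)
The less price-elastic side of the market bears the larger share of a per-unit tax.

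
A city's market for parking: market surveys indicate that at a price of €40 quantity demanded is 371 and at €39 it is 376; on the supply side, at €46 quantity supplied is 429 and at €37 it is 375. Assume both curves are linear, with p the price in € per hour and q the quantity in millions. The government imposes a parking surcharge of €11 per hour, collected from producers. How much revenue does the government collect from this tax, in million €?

Demand slope: (376 − 371)/(39 − 40) = -5, so qd = 571 − 5p.
Supply slope: (375 − 429)/(37 − 46) = 6, so qs = 6p + 153.
Without the tax, 571 − 5p = 6p + 153 gives 11p = 418, so p* = €38 and q* = 381.
With the tax collected from producers, supply shifts: qs = 6(p − 11) + 153.
Solving gives q = 351 with buyers paying €44 and producers receiving €33 (the €11 wedge).
Revenue = t · Q = 11 · 351 = €3861.

Tax revenue = €3861 million.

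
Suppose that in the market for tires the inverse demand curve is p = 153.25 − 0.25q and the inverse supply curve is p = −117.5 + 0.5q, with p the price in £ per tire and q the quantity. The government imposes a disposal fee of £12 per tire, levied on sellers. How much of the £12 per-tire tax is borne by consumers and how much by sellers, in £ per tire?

Consumers bear £4 per tire; sellers bear £8 per tire.

Inverting to q(p) form: qd = 613 − 4p; qs = 2p + 235.
Without the tax, 613 − 4p = 2p + 235 gives 6p = 378, so p* = £63 and q* = 361.
With the tax collected from sellers, supply shifts: qs = 2(p − 12) + 235.
Solving gives q = 345 with consumers paying £67 and sellers receiving £55 (the £12 wedge).
Burden on consumers: £4; on sellers: £8. (They sum to £12.)
The less price-elastic side of the market bears the larger share of a per-unit tax.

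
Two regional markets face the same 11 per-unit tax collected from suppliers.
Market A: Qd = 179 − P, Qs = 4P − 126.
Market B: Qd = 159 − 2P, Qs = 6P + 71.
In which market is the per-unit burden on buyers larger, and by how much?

Market A, by 0.55.

Market A: pre-tax P* = 61, Q* = 118; post-tax Q = 109.2; per-unit burden on buyers = 8.8.
Market B: pre-tax P* = 11, Q* = 137; post-tax Q = 120.5; per-unit burden on buyers = 8.25.
Difference: 8.8 vs 8.25 → market A is larger by 0.55.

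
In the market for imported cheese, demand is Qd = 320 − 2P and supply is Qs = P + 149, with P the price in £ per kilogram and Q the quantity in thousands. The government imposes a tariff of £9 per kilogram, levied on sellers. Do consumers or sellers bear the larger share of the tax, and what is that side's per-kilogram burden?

Sellers bear the larger share: £6 per kilogram.

Without the tax, 320 − 2P = P + 149 gives 3P = 171, so P* = £57 and Q* = 206.
With the tax collected from sellers, supply shifts: Qs = (P − 9) + 149.
New equilibrium: consumers pay £60, sellers receive £51, Q = 200. (Wedge: Pb − Ps = 9.)
Per-kilogram burden: consumers £3, sellers £6.
Sellers take the larger share because supply is less price-elastic here (demand slope 2 vs supply slope 1).
The less price-elastic side of the market bears the larger share of a per-unit tax.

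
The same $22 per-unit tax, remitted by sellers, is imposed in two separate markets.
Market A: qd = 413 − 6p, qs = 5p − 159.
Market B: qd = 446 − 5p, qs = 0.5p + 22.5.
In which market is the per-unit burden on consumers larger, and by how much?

Market A, by $8.

Market A: pre-tax p* = $52, q* = 101; post-tax q = 41; per-unit burden on consumers = $10.
Market B: pre-tax p* = $77, q* = 61; post-tax q = 51; per-unit burden on consumers = $2.
Difference: $10 vs $2 → market A is larger by $8.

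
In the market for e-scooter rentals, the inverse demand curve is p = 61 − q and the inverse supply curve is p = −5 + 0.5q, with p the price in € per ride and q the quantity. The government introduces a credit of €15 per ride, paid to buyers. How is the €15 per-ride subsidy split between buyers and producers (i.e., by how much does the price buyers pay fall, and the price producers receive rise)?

Rewrite in direct form: qd = 61 − p and qs = 2p + 10.
Before the subsidy: set 61 − p = 2p + 10 → p* = €17, q* = 44.
With a per-unit subsidy paid to buyers, each effectively pays p − 15, so demand becomes qd = 61 − (p − 15).
New equilibrium: buyers pay €7, producers receive €22, q = 54. (Wedge: pb − ps = −15.)
Gain to buyers: €10; to producers: €5. (They sum to €15.)

Buyers gain €10 per ride; producers gain €5 per ride.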